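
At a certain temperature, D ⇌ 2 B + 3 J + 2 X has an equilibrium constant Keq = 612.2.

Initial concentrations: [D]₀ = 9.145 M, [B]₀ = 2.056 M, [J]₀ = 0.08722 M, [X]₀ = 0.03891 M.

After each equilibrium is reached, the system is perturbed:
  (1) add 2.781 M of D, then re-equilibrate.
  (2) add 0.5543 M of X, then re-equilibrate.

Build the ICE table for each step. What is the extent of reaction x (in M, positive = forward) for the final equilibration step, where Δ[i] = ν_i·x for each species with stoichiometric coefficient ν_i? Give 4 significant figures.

x = -0.08336 M

Q₀ = 4.6434e-07 vs Keq = 612.2 ⇒ Q<K, forward
Step 1:
                  D         B         J         X
  I           9.145     2.056   0.08722   0.03891
  C          -1.162     2.324     3.486     2.324
  E           7.983      4.38     3.573     2.363
  solve Keq expr → x = 1.162; check Q = 612.2
Then add 2.781 M of D.
Step 2:
                  D         B         J         X
  I           10.76      4.38     3.573     2.363
  C        -0.05855    0.1171    0.1756    0.1171
  E           10.71     4.497     3.749      2.48
  solve Keq expr → x = 0.05855; check Q = 612.2
Then add 0.5543 M of X.
Step 3:
                  D         B         J         X
  I           10.71     4.497     3.749     3.034
  C         0.08336   -0.1667   -0.2501   -0.1667
  E           10.79      4.33     3.499     2.868
  solve Keq expr → x = -0.08336; check Q = 612.2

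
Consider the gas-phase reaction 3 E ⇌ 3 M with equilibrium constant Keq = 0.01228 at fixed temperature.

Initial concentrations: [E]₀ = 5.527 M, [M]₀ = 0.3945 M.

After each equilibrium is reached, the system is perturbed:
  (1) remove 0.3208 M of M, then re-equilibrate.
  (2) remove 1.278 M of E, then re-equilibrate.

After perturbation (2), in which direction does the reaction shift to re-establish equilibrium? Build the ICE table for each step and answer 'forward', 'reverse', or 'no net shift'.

Direction: reverse

Q₀ = 3.6364e-04 vs Keq = 0.01228 ⇒ Q<K, forward
Step 1:
                    E           M
  I             5.527      0.3945
  C           -0.7155      0.7155
  E             4.811        1.11
  solve Keq expr → x = 0.2385; check Q = 0.01228
Then remove 0.3208 M of M.
Step 2:
                    E           M
  I             4.811      0.7892
  C           -0.2607      0.2607
  E             4.551        1.05
  solve Keq expr → x = 0.08689; check Q = 0.01228
Then remove 1.278 M of E.
Step 3:
                    E           M
  I             3.273        1.05
  C            0.2396     -0.2396
  E             3.512      0.8103
  solve Keq expr → x = -0.07986; check Q = 0.01228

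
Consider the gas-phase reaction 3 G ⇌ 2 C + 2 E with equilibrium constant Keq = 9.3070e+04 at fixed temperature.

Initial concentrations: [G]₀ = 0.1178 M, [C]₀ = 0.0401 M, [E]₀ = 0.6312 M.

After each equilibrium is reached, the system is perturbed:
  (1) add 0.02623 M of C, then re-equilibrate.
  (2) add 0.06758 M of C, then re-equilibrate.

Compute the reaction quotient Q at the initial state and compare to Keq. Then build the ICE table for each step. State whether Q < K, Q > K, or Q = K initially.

Q₀ = 0.3919; Q < K (proceeds forward)

Q₀ = 0.3919 vs Keq = 9.3070e+04 ⇒ Q<K, forward
Step 1:
                    G           C           E
  Initial      0.1178      0.0401      0.6312
  Change      -0.1136     0.07576     0.07576
  Equil      0.004162      0.1159       0.707
  solve Keq expr → x = 0.03788; check Q = 9.3070e+04
Then add 0.02623 M of C.
Step 2:
                    G           C           E
  Initial    0.004162      0.1421       0.707
  Change   5.9588e-04 -3.9725e-04 -3.9725e-04
  Equil      0.004758      0.1417      0.7066
  solve Keq expr → x = -1.9863e-04; check Q = 9.3070e+04
Then add 0.06758 M of C.
Step 3:
                    G           C           E
  Initial    0.004758      0.2093      0.7066
  Change     0.001389 -9.2601e-04 -9.2601e-04
  Equil      0.006147      0.2083      0.7056
  solve Keq expr → x = -4.6301e-04; check Q = 9.3070e+04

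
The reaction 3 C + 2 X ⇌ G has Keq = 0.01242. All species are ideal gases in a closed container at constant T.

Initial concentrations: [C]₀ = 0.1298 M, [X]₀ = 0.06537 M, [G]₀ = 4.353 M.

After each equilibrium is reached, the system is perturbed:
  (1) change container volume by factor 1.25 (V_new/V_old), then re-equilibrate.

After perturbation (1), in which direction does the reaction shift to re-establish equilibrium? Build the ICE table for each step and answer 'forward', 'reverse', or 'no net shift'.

Direction: reverse

Q₀ = 4.6581e+05 vs Keq = 0.01242 ⇒ Q>K, reverse
Step 1:
                  C         X         G
  Initial    0.1298   0.06537     4.353
  Change      3.453     2.302    -1.151
  Equil       3.583     2.367     3.202
  solve Keq expr → x = -1.151; check Q = 0.01242
Then change container volume by factor 1.25 (V_new/V_old).
Step 2:
                  C         X         G
  Initial     2.866     1.894     2.562
  Change     0.5115     0.341   -0.1705
  Equil       3.378     2.235     2.391
  solve Keq expr → x = -0.1705; check Q = 0.01242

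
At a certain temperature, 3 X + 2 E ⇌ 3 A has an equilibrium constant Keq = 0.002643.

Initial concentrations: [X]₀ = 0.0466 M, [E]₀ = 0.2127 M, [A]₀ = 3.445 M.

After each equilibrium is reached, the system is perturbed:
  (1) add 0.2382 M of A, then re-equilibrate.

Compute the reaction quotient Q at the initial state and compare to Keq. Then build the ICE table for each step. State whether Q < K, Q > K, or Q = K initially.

Q₀ = 8.9305e+06; Q > K (proceeds reverse)

Q₀ = 8.9305e+06 vs Keq = 0.002643 ⇒ Q>K, reverse
Step 1:
                   X          E          A
  init        0.0466     0.2127      3.445
  Δ            2.803      1.869     -2.803
  eq           2.849      2.081     0.6422
  solve Keq expr → x = -0.9343; check Q = 0.002643
Then add 0.2382 M of A.
Step 2:
                   X          E          A
  init         2.849      2.081     0.8804
  Δ           0.1739     0.1159    -0.1739
  eq           3.023      2.197     0.7065
  solve Keq expr → x = -0.05797; check Q = 0.002643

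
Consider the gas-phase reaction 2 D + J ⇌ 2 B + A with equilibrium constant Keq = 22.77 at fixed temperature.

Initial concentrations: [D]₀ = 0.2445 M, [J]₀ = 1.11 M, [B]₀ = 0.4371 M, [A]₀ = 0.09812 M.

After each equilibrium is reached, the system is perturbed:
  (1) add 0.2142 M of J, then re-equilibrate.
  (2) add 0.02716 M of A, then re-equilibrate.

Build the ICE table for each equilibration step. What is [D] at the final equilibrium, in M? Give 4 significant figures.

[D]_eq = 0.05547 M

Q₀ = 0.2825 vs Keq = 22.77 ⇒ Q<K, forward
Step 1:
                  D         J         B         A
  Initial    0.2445      1.11    0.4371   0.09812
  Change    -0.1876   -0.0938    0.1876    0.0938
  Equil     0.05689     1.016    0.6247    0.1919
  solve Keq expr → x = 0.0938; check Q = 22.77
Then add 0.2142 M of J.
Step 2:
                  D         J         B         A
  Initial   0.05689      1.23    0.6247    0.1919
  Change  -0.004469 -0.002235  0.004469  0.002235
  Equil     0.05243     1.228    0.6292    0.1942
  solve Keq expr → x = 0.002235; check Q = 22.77
Then add 0.02716 M of A.
Step 3:
                  D         J         B         A
  Initial   0.05243     1.228    0.6292    0.2213
  Change   0.003049  0.001524 -0.003049 -0.001524
  Equil     0.05547      1.23    0.6261    0.2198
  solve Keq expr → x = -0.001524; check Q = 22.77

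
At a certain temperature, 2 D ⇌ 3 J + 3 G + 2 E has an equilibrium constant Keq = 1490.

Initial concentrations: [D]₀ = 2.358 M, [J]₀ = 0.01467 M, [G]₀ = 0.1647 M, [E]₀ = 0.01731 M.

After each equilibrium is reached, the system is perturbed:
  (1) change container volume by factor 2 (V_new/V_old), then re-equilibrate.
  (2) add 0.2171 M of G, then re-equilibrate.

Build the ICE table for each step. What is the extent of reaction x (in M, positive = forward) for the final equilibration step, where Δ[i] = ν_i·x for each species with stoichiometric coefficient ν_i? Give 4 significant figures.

Q₀ = 7.6011e-13 vs Keq = 1490 ⇒ Q<K, forward
Step 1:
                    D           J           G           E
  I             2.358     0.01467      0.1647     0.01731
  C            -1.643       2.464       2.464       1.643
  E            0.7153       2.479       2.629        1.66
  solve Keq expr → x = 0.8214; check Q = 1490
Then change container volume by factor 2 (V_new/V_old).
Step 2:
                    D           J           G           E
  I            0.3576       1.239       1.314        0.83
  C           -0.2374       0.356       0.356      0.2374
  E            0.1203       1.595        1.67       1.067
  solve Keq expr → x = 0.1187; check Q = 1490
Then add 0.2171 M of G.
Step 3:
                    D           J           G           E
  I            0.1203       1.595       1.888       1.067
  C           0.01613    -0.02419    -0.02419    -0.01613
  E            0.1364       1.571       1.863       1.051
  solve Keq expr → x = -0.008063; check Q = 1490

x = -0.008063 M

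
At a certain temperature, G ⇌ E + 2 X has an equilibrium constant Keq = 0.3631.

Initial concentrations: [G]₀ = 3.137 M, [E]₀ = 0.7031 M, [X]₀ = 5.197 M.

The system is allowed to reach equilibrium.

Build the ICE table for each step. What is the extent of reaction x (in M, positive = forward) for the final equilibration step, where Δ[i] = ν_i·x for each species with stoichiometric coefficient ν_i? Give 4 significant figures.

x = -0.6164 M

Q₀ = 6.054 vs Keq = 0.3631 ⇒ Q>K, reverse
Step 1:
                   G          E          X
  init         3.137     0.7031      5.197
  Δ           0.6164    -0.6164     -1.233
  eq           3.753    0.08672      3.964
  solve Keq expr → x = -0.6164; check Q = 0.3631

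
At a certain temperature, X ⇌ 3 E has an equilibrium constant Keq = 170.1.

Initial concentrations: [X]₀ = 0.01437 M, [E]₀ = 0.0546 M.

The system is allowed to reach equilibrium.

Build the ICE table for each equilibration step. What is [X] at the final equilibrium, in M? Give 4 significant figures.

[X]_eq = 5.4814e-06 M

Q₀ = 0.01133 vs Keq = 170.1 ⇒ Q<K, forward
Step 1:
                   X          E
  init       0.01437     0.0546
  Δ         -0.01436    0.04309
  eq      5.4814e-06    0.09769
  solve Keq expr → x = 0.01436; check Q = 170.1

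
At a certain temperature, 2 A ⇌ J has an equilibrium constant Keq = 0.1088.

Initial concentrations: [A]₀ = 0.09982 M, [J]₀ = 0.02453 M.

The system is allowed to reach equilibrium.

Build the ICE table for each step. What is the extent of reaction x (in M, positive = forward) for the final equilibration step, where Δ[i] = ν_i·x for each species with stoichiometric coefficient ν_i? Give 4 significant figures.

x = -0.02226 M

Q₀ = 2.462 vs Keq = 0.1088 ⇒ Q>K, reverse
Step 1:
                    A           J
  Initial     0.09982     0.02453
  Change      0.04453    -0.02226
  Equil        0.1443    0.002267
  solve Keq expr → x = -0.02226; check Q = 0.1088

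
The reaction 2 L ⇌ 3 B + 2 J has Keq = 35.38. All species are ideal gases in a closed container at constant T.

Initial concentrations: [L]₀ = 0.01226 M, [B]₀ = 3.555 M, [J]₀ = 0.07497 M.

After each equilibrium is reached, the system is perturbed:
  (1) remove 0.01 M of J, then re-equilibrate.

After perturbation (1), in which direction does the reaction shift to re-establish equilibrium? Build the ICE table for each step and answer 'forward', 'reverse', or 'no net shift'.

Q₀ = 1680 vs Keq = 35.38 ⇒ Q>K, reverse
Step 1:
                  L         B         J
  I         0.01226     3.555   0.07497
  C         0.03349  -0.05024  -0.03349
  E         0.04575     3.505   0.04148
  solve Keq expr → x = -0.01675; check Q = 35.38
Then remove 0.01 M of J.
Step 2:
                  L         B         J
  I         0.04575     3.505   0.03148
  C       -0.005181  0.007772  0.005181
  E         0.04057     3.513   0.03666
  solve Keq expr → x = 0.002591; check Q = 35.38

Direction: forward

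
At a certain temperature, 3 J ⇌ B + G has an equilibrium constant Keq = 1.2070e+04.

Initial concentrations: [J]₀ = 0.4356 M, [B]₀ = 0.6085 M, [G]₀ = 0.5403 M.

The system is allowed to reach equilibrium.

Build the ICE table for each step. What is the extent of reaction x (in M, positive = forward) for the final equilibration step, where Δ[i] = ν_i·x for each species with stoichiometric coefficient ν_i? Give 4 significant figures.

Q₀ = 3.978 vs Keq = 1.2070e+04 ⇒ Q<K, forward
Step 1:
                  J         B         G
  Initial    0.4356    0.6085    0.5403
  Change     -0.401    0.1337    0.1337
  Equil     0.03461    0.7422     0.674
  solve Keq expr → x = 0.1337; check Q = 1.2070e+04

x = 0.1337 M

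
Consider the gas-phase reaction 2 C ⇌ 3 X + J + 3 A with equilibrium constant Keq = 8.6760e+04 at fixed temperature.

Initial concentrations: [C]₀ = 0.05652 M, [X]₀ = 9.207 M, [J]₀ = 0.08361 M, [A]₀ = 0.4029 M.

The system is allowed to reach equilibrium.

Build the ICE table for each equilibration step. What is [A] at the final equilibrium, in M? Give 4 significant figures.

Q₀ = 1336 vs Keq = 8.6760e+04 ⇒ Q<K, forward
Step 1:
                    C           X           J           A
  I           0.05652       9.207     0.08361      0.4029
  C          -0.04634     0.06951     0.02317     0.06951
  E           0.01018       9.277      0.1068      0.4724
  solve Keq expr → x = 0.02317; check Q = 8.6760e+04

[A]_eq = 0.4724 M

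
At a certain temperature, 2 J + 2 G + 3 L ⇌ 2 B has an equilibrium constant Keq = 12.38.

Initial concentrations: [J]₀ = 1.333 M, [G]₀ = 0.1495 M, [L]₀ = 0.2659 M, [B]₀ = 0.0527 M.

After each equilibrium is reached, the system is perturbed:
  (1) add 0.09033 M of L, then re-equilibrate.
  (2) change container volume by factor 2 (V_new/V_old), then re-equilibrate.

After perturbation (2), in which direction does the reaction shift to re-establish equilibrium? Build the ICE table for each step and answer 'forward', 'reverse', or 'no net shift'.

Q₀ = 3.72 vs Keq = 12.38 ⇒ Q<K, forward
Step 1:
                  J         G         L         B
  Initial     1.333    0.1495    0.2659    0.0527
  Change   -0.01815  -0.01815  -0.02723   0.01815
  Equil       1.315    0.1313    0.2387   0.07085
  solve Keq expr → x = 0.009076; check Q = 12.38
Then add 0.09033 M of L.
Step 2:
                  J         G         L         B
  Initial     1.315    0.1313     0.329   0.07085
  Change   -0.01678  -0.01678  -0.02517   0.01678
  Equil       1.298    0.1146    0.3038   0.08763
  solve Keq expr → x = 0.00839; check Q = 12.38
Then change container volume by factor 2 (V_new/V_old).
Step 3:
                  J         G         L         B
  Initial     0.649   0.05728    0.1519   0.04382
  Change    0.02693   0.02693   0.04039  -0.02693
  Equil       0.676   0.08421    0.1923   0.01689
  solve Keq expr → x = -0.01346; check Q = 12.38

Direction: reverse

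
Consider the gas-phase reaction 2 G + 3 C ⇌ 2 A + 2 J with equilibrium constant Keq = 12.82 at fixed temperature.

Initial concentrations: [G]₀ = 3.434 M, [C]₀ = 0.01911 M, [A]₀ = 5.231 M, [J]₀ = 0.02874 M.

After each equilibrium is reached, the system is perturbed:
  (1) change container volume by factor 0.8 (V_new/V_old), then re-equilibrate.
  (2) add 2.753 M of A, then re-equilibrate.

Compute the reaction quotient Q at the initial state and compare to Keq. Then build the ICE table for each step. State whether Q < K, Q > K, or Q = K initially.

Q₀ = 274.6 vs Keq = 12.82 ⇒ Q>K, reverse
Step 1:
                    G           C           A           J
  Initial       3.434     0.01911       5.231     0.02874
  Change      0.01192     0.01788    -0.01192    -0.01192
  Equil         3.446     0.03699       5.219     0.01682
  solve Keq expr → x = -0.00596; check Q = 12.82
Then change container volume by factor 0.8 (V_new/V_old).
Step 2:
                    G           C           A           J
  Initial       4.307     0.04624       6.524     0.02102
  Change    -0.001159   -0.001738    0.001159    0.001159
  Equil         4.306      0.0445       6.525     0.02218
  solve Keq expr → x = 5.7939e-04; check Q = 12.82
Then add 2.753 M of A.
Step 3:
                    G           C           A           J
  Initial       4.306      0.0445       9.278     0.02218
  Change     0.003619    0.005429   -0.003619   -0.003619
  Equil          4.31     0.04993       9.274     0.01856
  solve Keq expr → x = -0.00181; check Q = 12.82

Q₀ = 274.6; Q > K (proceeds reverse)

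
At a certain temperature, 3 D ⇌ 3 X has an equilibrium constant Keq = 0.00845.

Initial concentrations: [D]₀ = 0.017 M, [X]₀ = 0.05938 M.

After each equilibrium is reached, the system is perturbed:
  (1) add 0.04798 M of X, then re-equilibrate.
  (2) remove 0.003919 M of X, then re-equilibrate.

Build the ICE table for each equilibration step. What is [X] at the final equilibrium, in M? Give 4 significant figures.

Q₀ = 42.62 vs Keq = 0.00845 ⇒ Q>K, reverse
Step 1:
                    D           X
  Initial       0.017     0.05938
  Change      0.04646    -0.04646
  Equil       0.06346     0.01292
  solve Keq expr → x = -0.01549; check Q = 0.00845
Then add 0.04798 M of X.
Step 2:
                    D           X
  Initial     0.06346      0.0609
  Change      0.03986    -0.03986
  Equil        0.1033     0.02104
  solve Keq expr → x = -0.01329; check Q = 0.00845
Then remove 0.003919 M of X.
Step 3:
                    D           X
  Initial      0.1033     0.01712
  Change    -0.003256    0.003256
  Equil        0.1001     0.02038
  solve Keq expr → x = 0.001085; check Q = 0.00845

[X]_eq = 0.02038 M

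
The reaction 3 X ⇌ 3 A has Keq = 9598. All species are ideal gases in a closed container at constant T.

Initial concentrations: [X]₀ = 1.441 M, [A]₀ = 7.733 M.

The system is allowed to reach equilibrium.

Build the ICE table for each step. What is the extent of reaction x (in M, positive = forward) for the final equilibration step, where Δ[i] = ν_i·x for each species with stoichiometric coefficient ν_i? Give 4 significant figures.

Q₀ = 154.5 vs Keq = 9598 ⇒ Q<K, forward
Step 1:
                   X          A
  init         1.441      7.733
  Δ           -1.029      1.029
  eq          0.4123      8.762
  solve Keq expr → x = 0.3429; check Q = 9598

x = 0.3429 M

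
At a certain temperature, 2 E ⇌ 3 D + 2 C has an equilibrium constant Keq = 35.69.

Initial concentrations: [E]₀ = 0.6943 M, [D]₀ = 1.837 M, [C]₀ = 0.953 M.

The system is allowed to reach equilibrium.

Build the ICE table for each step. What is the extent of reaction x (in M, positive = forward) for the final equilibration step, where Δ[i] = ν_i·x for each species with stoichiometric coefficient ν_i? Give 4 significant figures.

x = 0.07443 M

Q₀ = 11.68 vs Keq = 35.69 ⇒ Q<K, forward
Step 1:
                  E         D         C
  I          0.6943     1.837     0.953
  C         -0.1489    0.2233    0.1489
  E          0.5454      2.06     1.102
  solve Keq expr → x = 0.07443; check Q = 35.69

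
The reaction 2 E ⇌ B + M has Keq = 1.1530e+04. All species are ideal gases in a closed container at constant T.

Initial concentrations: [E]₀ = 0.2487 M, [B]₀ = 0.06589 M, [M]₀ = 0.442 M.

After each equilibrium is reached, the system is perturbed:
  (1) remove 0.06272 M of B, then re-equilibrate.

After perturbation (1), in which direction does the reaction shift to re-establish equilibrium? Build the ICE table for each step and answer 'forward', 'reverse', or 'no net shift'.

Q₀ = 0.4709 vs Keq = 1.1530e+04 ⇒ Q<K, forward
Step 1:
                  E         B         M
  Initial    0.2487   0.06589     0.442
  Change    -0.2457    0.1228    0.1228
  Equil    0.003041    0.1887    0.5648
  solve Keq expr → x = 0.1228; check Q = 1.1530e+04
Then remove 0.06272 M of B.
Step 2:
                  E         B         M
  Initial  0.003041     0.126    0.5648
  Change  -5.5278e-04 2.7639e-04 2.7639e-04
  Equil    0.002488    0.1263    0.5651
  solve Keq expr → x = 2.7639e-04; check Q = 1.1530e+04

Direction: forward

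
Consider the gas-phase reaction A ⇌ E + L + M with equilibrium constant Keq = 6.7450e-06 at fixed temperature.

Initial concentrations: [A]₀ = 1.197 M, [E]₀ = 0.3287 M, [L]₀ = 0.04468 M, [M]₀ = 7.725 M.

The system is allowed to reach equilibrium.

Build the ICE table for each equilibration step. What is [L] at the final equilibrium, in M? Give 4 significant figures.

Q₀ = 0.09478 vs Keq = 6.7450e-06 ⇒ Q>K, reverse
Step 1:
                  A         E         L         M
  I           1.197    0.3287   0.04468     7.725
  C         0.04468  -0.04468  -0.04468  -0.04468
  E           1.242     0.284 3.8393e-06      7.68
  solve Keq expr → x = -0.04468; check Q = 6.7450e-06

[L]_eq = 3.8393e-06 M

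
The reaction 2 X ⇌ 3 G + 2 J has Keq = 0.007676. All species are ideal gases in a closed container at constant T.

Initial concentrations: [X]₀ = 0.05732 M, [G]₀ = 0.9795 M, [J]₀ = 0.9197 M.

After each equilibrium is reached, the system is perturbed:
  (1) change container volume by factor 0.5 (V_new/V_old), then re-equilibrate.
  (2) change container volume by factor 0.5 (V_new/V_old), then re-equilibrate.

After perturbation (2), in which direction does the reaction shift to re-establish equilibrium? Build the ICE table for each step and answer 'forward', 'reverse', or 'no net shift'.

Q₀ = 241.9 vs Keq = 0.007676 ⇒ Q>K, reverse
Step 1:
                    X           G           J
  Initial     0.05732      0.9795      0.9197
  Change       0.4959     -0.7439     -0.4959
  Equil        0.5532      0.2356      0.4238
  solve Keq expr → x = -0.248; check Q = 0.007676
Then change container volume by factor 0.5 (V_new/V_old).
Step 2:
                    X           G           J
  Initial       1.106      0.4713      0.8476
  Change       0.1262     -0.1893     -0.1262
  Equil         1.233       0.282      0.7214
  solve Keq expr → x = -0.0631; check Q = 0.007676
Then change container volume by factor 0.5 (V_new/V_old).
Step 3:
                    X           G           J
  Initial       2.465      0.5639       1.443
  Change       0.1634     -0.2451     -0.1634
  Equil         2.629      0.3188       1.279
  solve Keq expr → x = -0.08169; check Q = 0.007676

Direction: reverse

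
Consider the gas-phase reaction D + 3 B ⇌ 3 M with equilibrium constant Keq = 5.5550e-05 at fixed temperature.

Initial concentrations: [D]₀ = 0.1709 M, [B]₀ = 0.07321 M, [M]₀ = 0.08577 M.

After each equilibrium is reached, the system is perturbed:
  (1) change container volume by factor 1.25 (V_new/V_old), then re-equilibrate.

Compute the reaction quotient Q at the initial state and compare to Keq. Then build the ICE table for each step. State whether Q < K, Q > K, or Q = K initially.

Q₀ = 9.409; Q > K (proceeds reverse)

Q₀ = 9.409 vs Keq = 5.5550e-05 ⇒ Q>K, reverse
Step 1:
                    D           B           M
  Initial      0.1709     0.07321     0.08577
  Change      0.02744     0.08231    -0.08231
  Equil        0.1983      0.1555    0.003461
  solve Keq expr → x = -0.02744; check Q = 5.5550e-05
Then change container volume by factor 1.25 (V_new/V_old).
Step 2:
                    D           B           M
  Initial      0.1587      0.1244    0.002768
  Change   6.4697e-05  1.9409e-04 -1.9409e-04
  Equil        0.1587      0.1246    0.002574
  solve Keq expr → x = -6.4697e-05; check Q = 5.5550e-05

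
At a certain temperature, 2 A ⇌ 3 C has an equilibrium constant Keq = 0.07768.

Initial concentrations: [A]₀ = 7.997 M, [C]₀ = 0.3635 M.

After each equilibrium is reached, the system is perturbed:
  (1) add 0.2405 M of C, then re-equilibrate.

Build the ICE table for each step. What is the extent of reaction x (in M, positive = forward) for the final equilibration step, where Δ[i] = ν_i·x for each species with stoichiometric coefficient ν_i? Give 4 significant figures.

Q₀ = 7.5103e-04 vs Keq = 0.07768 ⇒ Q<K, forward
Step 1:
                    A           C
  Initial       7.997      0.3635
  Change      -0.8164       1.225
  Equil         7.181       1.588
  solve Keq expr → x = 0.4082; check Q = 0.07768
Then add 0.2405 M of C.
Step 2:
                    A           C
  Initial       7.181       1.829
  Change        0.146      -0.219
  Equil         7.327        1.61
  solve Keq expr → x = -0.07301; check Q = 0.07768

x = -0.07301 M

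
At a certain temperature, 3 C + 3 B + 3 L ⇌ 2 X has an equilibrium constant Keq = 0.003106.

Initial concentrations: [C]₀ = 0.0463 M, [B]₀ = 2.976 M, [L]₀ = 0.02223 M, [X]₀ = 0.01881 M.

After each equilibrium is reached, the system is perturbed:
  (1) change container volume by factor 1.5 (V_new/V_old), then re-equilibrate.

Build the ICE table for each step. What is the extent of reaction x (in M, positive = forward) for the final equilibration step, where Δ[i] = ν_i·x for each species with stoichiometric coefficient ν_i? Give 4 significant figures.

Q₀ = 1.2312e+04 vs Keq = 0.003106 ⇒ Q>K, reverse
Step 1:
                   C          B          L          X
  Initial     0.0463      2.976    0.02223    0.01881
  Change     0.02812    0.02812    0.02812   -0.01874
  Equil      0.07442      3.004    0.05035 6.6543e-05
  solve Keq expr → x = -0.009372; check Q = 0.003106
Then change container volume by factor 1.5 (V_new/V_old).
Step 2:
                   C          B          L          X
  Initial    0.04961      2.003    0.03356 4.4362e-05
  Change  5.0383e-05 5.0383e-05 5.0383e-05 -3.3589e-05
  Equil      0.04966      2.003    0.03361 1.0773e-05
  solve Keq expr → x = -1.6794e-05; check Q = 0.003106

x = -1.6794e-05 M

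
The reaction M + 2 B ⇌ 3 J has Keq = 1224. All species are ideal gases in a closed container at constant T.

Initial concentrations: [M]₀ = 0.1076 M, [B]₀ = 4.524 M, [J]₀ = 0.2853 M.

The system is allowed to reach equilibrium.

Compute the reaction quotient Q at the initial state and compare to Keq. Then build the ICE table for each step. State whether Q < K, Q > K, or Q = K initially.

Q₀ = 0.01055 vs Keq = 1224 ⇒ Q<K, forward
Step 1:
                    M           B           J
  Initial      0.1076       4.524      0.2853
  Change      -0.1076     -0.2152      0.3228
  Equil    9.8938e-06       4.309      0.6081
  solve Keq expr → x = 0.1076; check Q = 1224

Q₀ = 0.01055; Q < K (proceeds forward)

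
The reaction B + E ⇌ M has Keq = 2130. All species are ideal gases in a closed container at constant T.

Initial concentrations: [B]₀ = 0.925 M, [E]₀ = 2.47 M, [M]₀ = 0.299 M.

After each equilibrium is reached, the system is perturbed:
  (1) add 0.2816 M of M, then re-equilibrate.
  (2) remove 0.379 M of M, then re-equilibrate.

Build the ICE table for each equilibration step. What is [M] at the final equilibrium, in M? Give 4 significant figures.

Q₀ = 0.1309 vs Keq = 2130 ⇒ Q<K, forward
Step 1:
                    B           E           M
  Initial       0.925        2.47       0.299
  Change      -0.9246     -0.9246      0.9246
  Equil    3.7174e-04       1.545       1.224
  solve Keq expr → x = 0.9246; check Q = 2130
Then add 0.2816 M of M.
Step 2:
                    B           E           M
  Initial  3.7174e-04       1.545       1.505
  Change   8.5499e-05  8.5499e-05 -8.5499e-05
  Equil    4.5724e-04       1.545       1.505
  solve Keq expr → x = -8.5499e-05; check Q = 2130
Then remove 0.379 M of M.
Step 3:
                    B           E           M
  Initial  4.5724e-04       1.545       1.126
  Change  -1.1507e-04 -1.1507e-04  1.1507e-04
  Equil    3.4216e-04       1.545       1.126
  solve Keq expr → x = 1.1507e-04; check Q = 2130

[M]_eq = 1.126 M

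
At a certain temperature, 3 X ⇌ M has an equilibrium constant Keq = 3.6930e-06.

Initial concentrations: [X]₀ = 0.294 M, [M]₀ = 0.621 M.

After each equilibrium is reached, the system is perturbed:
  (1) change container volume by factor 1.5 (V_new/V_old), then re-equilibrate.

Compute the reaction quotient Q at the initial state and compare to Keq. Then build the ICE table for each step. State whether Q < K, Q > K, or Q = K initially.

Q₀ = 24.44; Q > K (proceeds reverse)

Q₀ = 24.44 vs Keq = 3.6930e-06 ⇒ Q>K, reverse
Step 1:
                   X          M
  I            0.294      0.621
  C            1.863     -0.621
  E            2.157 3.7056e-05
  solve Keq expr → x = -0.621; check Q = 3.6930e-06
Then change container volume by factor 1.5 (V_new/V_old).
Step 2:
                   X          M
  I            1.438 2.4704e-05
  C       4.1171e-05 -1.3724e-05
  E            1.438 1.0981e-05
  solve Keq expr → x = -1.3724e-05; check Q = 3.6930e-06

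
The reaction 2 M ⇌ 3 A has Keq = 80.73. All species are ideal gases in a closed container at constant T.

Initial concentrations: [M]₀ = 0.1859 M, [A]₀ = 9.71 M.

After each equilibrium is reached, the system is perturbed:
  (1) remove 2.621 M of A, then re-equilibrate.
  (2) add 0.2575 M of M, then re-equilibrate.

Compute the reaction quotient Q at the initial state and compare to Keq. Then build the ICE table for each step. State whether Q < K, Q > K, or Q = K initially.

Q₀ = 2.6491e+04 vs Keq = 80.73 ⇒ Q>K, reverse
Step 1:
                    M           A
  Initial      0.1859        9.71
  Change        1.848      -2.772
  Equil         2.034       6.938
  solve Keq expr → x = -0.924; check Q = 80.73
Then remove 2.621 M of A.
Step 2:
                    M           A
  Initial       2.034       4.317
  Change      -0.6684       1.003
  Equil         1.366        5.32
  solve Keq expr → x = 0.3342; check Q = 80.73
Then add 0.2575 M of M.
Step 3:
                    M           A
  Initial       1.623        5.32
  Change      -0.1625      0.2438
  Equil          1.46       5.563
  solve Keq expr → x = 0.08127; check Q = 80.73

Q₀ = 2.6491e+04; Q > K (proceeds reverse)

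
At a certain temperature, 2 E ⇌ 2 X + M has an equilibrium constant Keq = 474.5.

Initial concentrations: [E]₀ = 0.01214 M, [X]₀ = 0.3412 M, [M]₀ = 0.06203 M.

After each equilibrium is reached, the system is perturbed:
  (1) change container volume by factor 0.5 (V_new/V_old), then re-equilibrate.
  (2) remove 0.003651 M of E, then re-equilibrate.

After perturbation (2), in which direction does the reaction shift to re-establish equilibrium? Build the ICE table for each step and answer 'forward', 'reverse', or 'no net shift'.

Direction: reverse

Q₀ = 49 vs Keq = 474.5 ⇒ Q<K, forward
Step 1:
                    E           X           M
  I           0.01214      0.3412     0.06203
  C          -0.00802     0.00802     0.00401
  E           0.00412      0.3492     0.06604
  solve Keq expr → x = 0.00401; check Q = 474.5
Then change container volume by factor 0.5 (V_new/V_old).
Step 2:
                    E           X           M
  I           0.00824      0.6984      0.1321
  C          0.003286   -0.003286   -0.001643
  E           0.01153      0.6952      0.1304
  solve Keq expr → x = -0.001643; check Q = 474.5
Then remove 0.003651 M of E.
Step 3:
                    E           X           M
  I          0.007875      0.6952      0.1304
  C          0.003515   -0.003515   -0.001758
  E           0.01139      0.6916      0.1287
  solve Keq expr → x = -0.001758; check Q = 474.5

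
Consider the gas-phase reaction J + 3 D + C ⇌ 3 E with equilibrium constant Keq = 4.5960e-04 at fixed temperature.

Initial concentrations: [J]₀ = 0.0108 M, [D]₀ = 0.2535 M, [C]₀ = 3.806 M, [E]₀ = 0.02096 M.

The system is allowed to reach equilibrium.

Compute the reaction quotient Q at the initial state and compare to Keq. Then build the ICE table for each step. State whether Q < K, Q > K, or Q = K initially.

Q₀ = 0.01375 vs Keq = 4.5960e-04 ⇒ Q>K, reverse
Step 1:
                    J           D           C           E
  init         0.0108      0.2535       3.806     0.02096
  Δ          0.004338     0.01301    0.004338    -0.01301
  eq          0.01514      0.2665        3.81    0.007947
  solve Keq expr → x = -0.004338; check Q = 4.5960e-04

Q₀ = 0.01375; Q > K (proceeds reverse)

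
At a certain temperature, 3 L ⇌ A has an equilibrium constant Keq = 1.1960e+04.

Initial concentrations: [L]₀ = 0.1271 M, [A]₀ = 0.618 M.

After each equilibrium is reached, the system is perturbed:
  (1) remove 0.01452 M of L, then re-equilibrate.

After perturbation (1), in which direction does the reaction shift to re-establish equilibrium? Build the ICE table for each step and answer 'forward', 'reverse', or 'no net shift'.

Direction: reverse

Q₀ = 301 vs Keq = 1.1960e+04 ⇒ Q<K, forward
Step 1:
                    L           A
  init         0.1271       0.618
  Δ          -0.08927     0.02976
  eq          0.03783      0.6478
  solve Keq expr → x = 0.02976; check Q = 1.1960e+04
Then remove 0.01452 M of L.
Step 2:
                    L           A
  init        0.02331      0.6478
  Δ           0.01443   -0.004809
  eq          0.03774      0.6429
  solve Keq expr → x = -0.004809; check Q = 1.1960e+04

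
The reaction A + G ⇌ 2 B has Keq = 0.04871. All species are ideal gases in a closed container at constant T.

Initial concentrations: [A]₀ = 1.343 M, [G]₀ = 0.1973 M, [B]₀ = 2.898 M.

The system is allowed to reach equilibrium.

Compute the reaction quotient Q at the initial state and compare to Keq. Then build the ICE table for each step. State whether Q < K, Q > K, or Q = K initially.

Q₀ = 31.7 vs Keq = 0.04871 ⇒ Q>K, reverse
Step 1:
                  A         G         B
  init        1.343    0.1973     2.898
  Δ           1.237     1.237    -2.473
  eq           2.58     1.434    0.4245
  solve Keq expr → x = -1.237; check Q = 0.04871

Q₀ = 31.7; Q > K (proceeds reverse)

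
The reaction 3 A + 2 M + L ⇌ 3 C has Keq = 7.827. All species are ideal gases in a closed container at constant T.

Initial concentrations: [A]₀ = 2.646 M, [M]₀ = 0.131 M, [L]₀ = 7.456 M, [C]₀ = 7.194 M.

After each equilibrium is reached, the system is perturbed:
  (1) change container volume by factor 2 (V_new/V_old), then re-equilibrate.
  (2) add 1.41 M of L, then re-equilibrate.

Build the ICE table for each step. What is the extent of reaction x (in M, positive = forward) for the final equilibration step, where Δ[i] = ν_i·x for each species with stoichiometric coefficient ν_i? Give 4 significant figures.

Q₀ = 157.1 vs Keq = 7.827 ⇒ Q>K, reverse
Step 1:
                   A          M          L          C
  I            2.646      0.131      7.456      7.194
  C           0.4353     0.2902     0.1451    -0.4353
  E            3.081     0.4212      7.601      6.759
  solve Keq expr → x = -0.1451; check Q = 7.827
Then change container volume by factor 2 (V_new/V_old).
Step 2:
                   A          M          L          C
  I            1.541     0.2106      3.801      3.379
  C           0.2842     0.1895    0.09473    -0.2842
  E            1.825     0.4001      3.895      3.095
  solve Keq expr → x = -0.09473; check Q = 7.827
Then add 1.41 M of L.
Step 3:
                   A          M          L          C
  I            1.825     0.4001      5.305      3.095
  C         -0.05006   -0.03337   -0.01669    0.05006
  E            1.775     0.3667      5.289      3.145
  solve Keq expr → x = 0.01669; check Q = 7.827

x = 0.01669 M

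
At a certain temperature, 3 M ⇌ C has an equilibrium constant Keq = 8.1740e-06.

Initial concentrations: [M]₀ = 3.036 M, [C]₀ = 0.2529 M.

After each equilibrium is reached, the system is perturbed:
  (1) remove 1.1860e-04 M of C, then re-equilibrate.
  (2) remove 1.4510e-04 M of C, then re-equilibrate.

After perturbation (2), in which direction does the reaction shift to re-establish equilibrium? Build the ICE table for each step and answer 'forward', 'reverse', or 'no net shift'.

Direction: forward

Q₀ = 0.009037 vs Keq = 8.1740e-06 ⇒ Q>K, reverse
Step 1:
                  M         C
  I           3.036    0.2529
  C          0.7574   -0.2525
  E           3.793 4.4618e-04
  solve Keq expr → x = -0.2525; check Q = 8.1740e-06
Then remove 1.1860e-04 M of C.
Step 2:
                  M         C
  I           3.793 3.2758e-04
  C       -3.5542e-04 1.1847e-04
  E           3.793 4.4605e-04
  solve Keq expr → x = 1.1847e-04; check Q = 8.1740e-06
Then remove 1.4510e-04 M of C.
Step 3:
                  M         C
  I           3.793 3.0095e-04
  C       -4.3484e-04 1.4495e-04
  E           3.793 4.4590e-04
  solve Keq expr → x = 1.4495e-04; check Q = 8.1740e-06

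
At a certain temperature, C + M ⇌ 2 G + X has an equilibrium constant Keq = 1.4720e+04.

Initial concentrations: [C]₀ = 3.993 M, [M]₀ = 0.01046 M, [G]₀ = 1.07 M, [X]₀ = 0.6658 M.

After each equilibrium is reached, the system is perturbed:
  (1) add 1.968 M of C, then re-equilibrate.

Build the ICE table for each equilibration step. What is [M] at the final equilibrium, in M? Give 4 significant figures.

[M]_eq = 9.1879e-06 M

Q₀ = 18.25 vs Keq = 1.4720e+04 ⇒ Q<K, forward
Step 1:
                   C          M          G          X
  I            3.993    0.01046       1.07     0.6658
  C         -0.01045   -0.01045    0.02089    0.01045
  E            3.983 1.3728e-05      1.091     0.6762
  solve Keq expr → x = 0.01045; check Q = 1.4720e+04
Then add 1.968 M of C.
Step 2:
                   C          M          G          X
  I            5.951 1.3728e-05      1.091     0.6762
  C       -4.5399e-06 -4.5399e-06 9.0798e-06 4.5399e-06
  E            5.951 9.1879e-06      1.091     0.6763
  solve Keq expr → x = 4.5399e-06; check Q = 1.4720e+04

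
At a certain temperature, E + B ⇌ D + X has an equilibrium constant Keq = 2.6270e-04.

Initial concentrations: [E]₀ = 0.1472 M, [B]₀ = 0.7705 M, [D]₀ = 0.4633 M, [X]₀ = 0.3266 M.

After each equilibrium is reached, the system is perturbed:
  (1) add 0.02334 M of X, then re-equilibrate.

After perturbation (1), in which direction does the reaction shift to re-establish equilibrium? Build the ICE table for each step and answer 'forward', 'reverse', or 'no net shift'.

Direction: reverse

Q₀ = 1.334 vs Keq = 2.6270e-04 ⇒ Q>K, reverse
Step 1:
                  E         B         D         X
  I          0.1472    0.7705    0.4633    0.3266
  C          0.3256    0.3256   -0.3256   -0.3256
  E          0.4728     1.096    0.1377 9.8879e-04
  solve Keq expr → x = -0.3256; check Q = 2.6270e-04
Then add 0.02334 M of X.
Step 2:
                  E         B         D         X
  I          0.4728     1.096    0.1377   0.02433
  C         0.02306   0.02306  -0.02306  -0.02306
  E          0.4959     1.119    0.1146  0.001272
  solve Keq expr → x = -0.02306; check Q = 2.6270e-04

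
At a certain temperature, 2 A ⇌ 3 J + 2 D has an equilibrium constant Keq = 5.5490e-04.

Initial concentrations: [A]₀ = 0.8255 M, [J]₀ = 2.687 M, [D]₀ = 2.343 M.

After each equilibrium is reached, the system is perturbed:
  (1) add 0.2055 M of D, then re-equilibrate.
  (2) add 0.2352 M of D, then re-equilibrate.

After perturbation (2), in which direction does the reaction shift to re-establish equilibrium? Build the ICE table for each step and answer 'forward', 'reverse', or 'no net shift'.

Direction: reverse

Q₀ = 156.3 vs Keq = 5.5490e-04 ⇒ Q>K, reverse
Step 1:
                   A          J          D
  I           0.8255      2.687      2.343
  C            1.661     -2.492     -1.661
  E            2.487     0.1948     0.6815
  solve Keq expr → x = -0.8307; check Q = 5.5490e-04
Then add 0.2055 M of D.
Step 2:
                   A          J          D
  I            2.487     0.1948      0.887
  C           0.0188    -0.0282    -0.0188
  E            2.506     0.1666     0.8682
  solve Keq expr → x = -0.0094; check Q = 5.5490e-04
Then add 0.2352 M of D.
Step 3:
                   A          J          D
  I            2.506     0.1666      1.103
  C          0.01514   -0.02271   -0.01514
  E            2.521     0.1439      1.088
  solve Keq expr → x = -0.007571; check Q = 5.5490e-04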